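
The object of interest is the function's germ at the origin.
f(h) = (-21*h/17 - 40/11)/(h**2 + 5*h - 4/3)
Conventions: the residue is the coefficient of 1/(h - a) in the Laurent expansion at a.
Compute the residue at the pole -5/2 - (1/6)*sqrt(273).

The residue is -21/34 + (205/34034)*sqrt(273).

The factor h**2 + 5*h - 4/3 splits as (h - a)(h - a') with a = -5/2 - (1/6)*sqrt(273), a' = -5/2 + (1/6)*sqrt(273). At the order-1 pole a set g(h) = (h - a)*f(h) = [-21*h/17 - 40/11] / (h - a').
Simple pole: residue = g(a) at a = -5/2 - (1/6)*sqrt(273), which is -21/34 + (205/34034)*sqrt(273).


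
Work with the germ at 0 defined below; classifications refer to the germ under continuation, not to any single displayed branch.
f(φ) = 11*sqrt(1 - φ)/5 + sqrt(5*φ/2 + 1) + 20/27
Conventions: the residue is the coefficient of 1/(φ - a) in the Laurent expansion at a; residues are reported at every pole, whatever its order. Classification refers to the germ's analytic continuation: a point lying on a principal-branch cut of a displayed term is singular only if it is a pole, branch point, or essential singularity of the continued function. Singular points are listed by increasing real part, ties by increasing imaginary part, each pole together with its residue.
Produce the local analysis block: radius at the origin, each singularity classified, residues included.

Radius of convergence at 0: 2/5.
At -2/5: an algebraic (square-root) branch point.
At 1: an algebraic (square-root) branch point.

Branch term (11/5)*sqrt(1 - φ/(1)): its argument vanishes at φ = 1, a square-root branch point, modulus 1.
Branch term (1)*sqrt(1 - φ/(-2/5)): its argument vanishes at φ = -2/5, a square-root branch point, modulus 2/5.
The radius of convergence is the smallest modulus among the singular points: 2/5.
List the singular points by increasing real part (a conjugate pair: the negative imaginary part first).


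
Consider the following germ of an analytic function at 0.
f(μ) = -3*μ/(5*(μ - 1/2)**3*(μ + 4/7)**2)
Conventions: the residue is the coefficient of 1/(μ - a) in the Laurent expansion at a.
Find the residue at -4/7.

The residue is -2744/9375.

At the order-2 pole -4/7 set g(μ) = (μ - (-4/7))^2*f(μ) = -3*μ/(5*(μ - 1/2)**3).
Order-2 pole: residue = g'(a); g'(-4/7) = -2744/9375, so the residue is -2744/9375.


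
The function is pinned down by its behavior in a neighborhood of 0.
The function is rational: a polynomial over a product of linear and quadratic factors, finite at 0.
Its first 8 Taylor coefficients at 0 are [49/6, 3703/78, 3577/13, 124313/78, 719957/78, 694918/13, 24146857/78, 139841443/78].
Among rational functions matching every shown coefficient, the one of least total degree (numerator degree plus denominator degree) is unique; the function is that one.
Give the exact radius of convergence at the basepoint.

The radius of convergence is 1/2 - (1/14)*sqrt(21).

No rational of total degree below 3 reproduces all 8 coefficients; solving the [1/2] Pade equations on them gives f(h) = (7/6 - 18*h/13)/(h**2 - h + 1/7), whose expansion matches every shown term.
Denominator factor (h**2 - h + 1/7): discriminant 3/7, real irrational roots 1/2 + (1/14)*sqrt(21) and 1/2 - (1/14)*sqrt(21); poles of order 1, moduli 1/2 + (1/14)*sqrt(21) and 1/2 - (1/14)*sqrt(21).
The radius of convergence is the smallest modulus among the singular points: 1/2 - (1/14)*sqrt(21).


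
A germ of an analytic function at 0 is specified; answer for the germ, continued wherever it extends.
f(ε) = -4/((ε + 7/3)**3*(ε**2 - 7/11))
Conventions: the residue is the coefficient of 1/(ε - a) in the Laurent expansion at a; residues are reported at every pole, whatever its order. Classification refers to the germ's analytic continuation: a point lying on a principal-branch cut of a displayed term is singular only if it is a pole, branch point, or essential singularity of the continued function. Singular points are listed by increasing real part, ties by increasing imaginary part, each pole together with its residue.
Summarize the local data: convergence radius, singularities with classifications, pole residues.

Radius of convergence at 0: (1/11)*sqrt(77).
At -7/3: a pole of order 3; residue -147015/240737.
At -(1/11)*sqrt(77): a pole of order 1; residue 147015/481474 + (42471/962948)*sqrt(77).
At (1/11)*sqrt(77): a pole of order 1; residue 147015/481474 - (42471/962948)*sqrt(77).

Denominator factor (ε**2 - 7/11): discriminant 28/11, real irrational roots (1/11)*sqrt(77) and -(1/11)*sqrt(77); poles of order 1, moduli (1/11)*sqrt(77) and (1/11)*sqrt(77).
Denominator factor (ε + 7/3)^3: pole of order 3 at -7/3, modulus 7/3.
The radius of convergence is the smallest modulus among the singular points: (1/11)*sqrt(77).
At the order-3 pole -7/3 set g(ε) = (ε - (-7/3))^3*f(ε) = -4/(ε**2 - 7/11).
Order-3 pole: residue = g''(a)/2; g''(-7/3) = -294030/240737, so the residue is -147015/240737.
The factor ε**2 - 7/11 splits as (ε - a)(ε - a') with a = -(1/11)*sqrt(77), a' = (1/11)*sqrt(77). At the order-1 pole a set g(ε) = (ε - a)*f(ε) = [-4/(ε + 7/3)**3] / (ε - a').
Simple pole: residue = g(a) at a = -(1/11)*sqrt(77), which is 147015/481474 + (42471/962948)*sqrt(77).
The factor ε**2 - 7/11 splits as (ε - a)(ε - a') with a = (1/11)*sqrt(77), a' = -(1/11)*sqrt(77). At the order-1 pole a set g(ε) = (ε - a)*f(ε) = [-4/(ε + 7/3)**3] / (ε - a').
Simple pole: residue = g(a) at a = (1/11)*sqrt(77), which is 147015/481474 - (42471/962948)*sqrt(77).
List the singular points by increasing real part (a conjugate pair: the negative imaginary part first).


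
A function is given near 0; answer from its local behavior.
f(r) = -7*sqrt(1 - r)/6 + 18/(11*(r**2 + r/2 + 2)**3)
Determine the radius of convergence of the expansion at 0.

Denominator factor (r**2 + r/2 + 2)^3: discriminant -31/4, complex-conjugate roots (-1/4) + ((1/4)*sqrt(31))*i and (-1/4) - ((1/4)*sqrt(31))*i; poles of order 3, moduli sqrt(2) and sqrt(2).
Branch term (-7/6)*sqrt(1 - r/(1)): its argument vanishes at r = 1, a square-root branch point, modulus 1.
The radius of convergence is the smallest modulus among the singular points: 1.

The radius of convergence is 1.


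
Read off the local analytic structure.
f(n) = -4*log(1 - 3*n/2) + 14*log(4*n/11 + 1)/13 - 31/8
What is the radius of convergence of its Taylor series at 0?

Branch term (14/13)*log(1 - n/(-11/4)): its argument vanishes at n = -11/4, a logarithmic branch point, modulus 11/4.
Branch term (-4)*log(1 - n/(2/3)): its argument vanishes at n = 2/3, a logarithmic branch point, modulus 2/3.
The radius of convergence is the smallest modulus among the singular points: 2/3.

The radius of convergence is 2/3.


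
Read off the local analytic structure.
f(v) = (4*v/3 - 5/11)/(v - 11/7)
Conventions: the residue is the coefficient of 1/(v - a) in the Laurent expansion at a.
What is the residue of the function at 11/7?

The residue is 379/231.

At the order-1 pole 11/7 set g(v) = (v - (11/7))*f(v) = 4*v/3 - 5/11.
Simple pole: residue = g(a) at a = 11/7, which is 379/231.


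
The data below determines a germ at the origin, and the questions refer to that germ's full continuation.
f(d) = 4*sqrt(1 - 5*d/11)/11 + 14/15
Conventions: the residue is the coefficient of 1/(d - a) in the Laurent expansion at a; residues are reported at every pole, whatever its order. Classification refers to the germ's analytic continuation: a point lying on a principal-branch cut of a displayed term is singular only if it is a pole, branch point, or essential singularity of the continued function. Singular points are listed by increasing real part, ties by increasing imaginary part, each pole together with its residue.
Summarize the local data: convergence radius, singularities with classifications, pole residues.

Radius of convergence at 0: 11/5.
At 11/5: an algebraic (square-root) branch point.

Branch term (4/11)*sqrt(1 - d/(11/5)): its argument vanishes at d = 11/5, a square-root branch point, modulus 11/5.
The radius of convergence is the smallest modulus among the singular points: 11/5.


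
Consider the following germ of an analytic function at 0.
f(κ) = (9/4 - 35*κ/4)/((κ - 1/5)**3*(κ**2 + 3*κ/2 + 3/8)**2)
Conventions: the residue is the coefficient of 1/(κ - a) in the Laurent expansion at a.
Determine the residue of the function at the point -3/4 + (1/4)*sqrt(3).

The residue is -22779000000/418161601 - (22046036000/1254484803)*sqrt(3).


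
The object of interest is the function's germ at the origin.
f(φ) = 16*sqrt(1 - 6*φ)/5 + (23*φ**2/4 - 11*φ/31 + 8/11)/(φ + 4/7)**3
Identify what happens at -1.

Denominator factors: φ + 4/7 = -3/7 at φ = -1 — none vanishes.
Branch term sqrt(1 - φ/(1/6)): argument at -1 is 7, nonzero, so -1 is not its branch point (a point on a principal cut is still regular for the continued germ).
So the germ continues analytically to -1.

The point is a regular point.


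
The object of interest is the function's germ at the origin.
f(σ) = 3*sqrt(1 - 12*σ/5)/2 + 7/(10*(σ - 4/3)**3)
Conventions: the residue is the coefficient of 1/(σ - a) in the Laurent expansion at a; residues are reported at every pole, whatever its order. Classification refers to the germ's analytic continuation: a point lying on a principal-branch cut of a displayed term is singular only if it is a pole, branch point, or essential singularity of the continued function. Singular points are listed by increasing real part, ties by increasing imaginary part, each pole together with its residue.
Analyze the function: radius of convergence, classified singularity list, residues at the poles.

Radius of convergence at 0: 5/12.
At 5/12: an algebraic (square-root) branch point.
At 4/3: a pole of order 3; residue 0.

Denominator factor (σ - 4/3)^3: pole of order 3 at 4/3, modulus 4/3.
Branch term (3/2)*sqrt(1 - σ/(5/12)): its argument vanishes at σ = 5/12, a square-root branch point, modulus 5/12.
The radius of convergence is the smallest modulus among the singular points: 5/12.
The branch term is analytic at 4/3 and contributes nothing to the residue; only the rational part matters.
At the order-3 pole 4/3 set g(σ) = (σ - (4/3))^3*(rational part) = 7/10.
Order-3 pole: residue = g''(a)/2; g''(4/3) = 0, so the residue is 0.
List the singular points by increasing real part (a conjugate pair: the negative imaginary part first).


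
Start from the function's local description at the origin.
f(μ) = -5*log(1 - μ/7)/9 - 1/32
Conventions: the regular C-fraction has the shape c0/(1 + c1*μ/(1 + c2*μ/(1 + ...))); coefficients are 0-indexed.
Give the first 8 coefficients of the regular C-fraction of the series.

Taylor coefficients (expand at 0): a_0 = -1/32, a_1 = 5/63, a_2 = 5/882, a_3 = 5/9261, a_4 = 5/86436, a_5 = 1/151263, a_6 = 5/6353046, a_7 = 5/51883209.
c0 = a_0 = -1/32. Peel one level at a time: if S = 1 + c*μ/S' with S'(0) = 1, then c is the μ-coefficient of S and S' = c*μ/(S - 1).
S_1 = c0/f = 1 + (160/63)*μ + (3760/567)*μ^2 + ...; c1 = 160/63.
S_2 = c1*μ/(S_1 - 1) = 1 + (-47/18)*μ + (-1/588)*μ^2 + ...; c2 = -47/18.
S_3 = c2*μ/(S_2 - 1) = 1 + (-3/4606)*μ + (-489/10607618)*μ^2 + ...; c3 = -3/4606.
S_4 = c3*μ/(S_3 - 1) = 1 + (-163/2303)*μ + (-1/735)*μ^2 + ...; c4 = -163/2303.
S_5 = c4*μ/(S_4 - 1) = 1 + (-47/2445)*μ + (-83989/83692350)*μ^2 + ...; c5 = -47/2445.
S_6 = c5*μ/(S_5 - 1) = 1 + (-1787/34230)*μ + (-9/6860)*μ^2 + ...; c6 = -1787/34230.
S_7 = c6*μ/(S_6 - 1) = 1 + (-4401/175126)*μ + ...; c7 = -4401/175126.

The regular C-fraction coefficients are [-1/32, 160/63, -47/18, -3/4606, -163/2303, -47/2445, -1787/34230, -4401/175126].


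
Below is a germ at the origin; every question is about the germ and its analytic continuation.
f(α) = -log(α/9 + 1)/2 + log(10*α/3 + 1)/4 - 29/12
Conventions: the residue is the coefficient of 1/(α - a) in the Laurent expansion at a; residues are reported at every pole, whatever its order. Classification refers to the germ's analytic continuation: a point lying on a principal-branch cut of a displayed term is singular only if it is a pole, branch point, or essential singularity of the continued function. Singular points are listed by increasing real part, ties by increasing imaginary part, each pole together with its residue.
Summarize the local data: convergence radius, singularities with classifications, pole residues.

Radius of convergence at 0: 3/10.
At -9: a logarithmic branch point.
At -3/10: a logarithmic branch point.

Branch term (1/4)*log(1 - α/(-3/10)): its argument vanishes at α = -3/10, a logarithmic branch point, modulus 3/10.
Branch term (-1/2)*log(1 - α/(-9)): its argument vanishes at α = -9, a logarithmic branch point, modulus 9.
The radius of convergence is the smallest modulus among the singular points: 3/10.
List the singular points by increasing real part (a conjugate pair: the negative imaginary part first).


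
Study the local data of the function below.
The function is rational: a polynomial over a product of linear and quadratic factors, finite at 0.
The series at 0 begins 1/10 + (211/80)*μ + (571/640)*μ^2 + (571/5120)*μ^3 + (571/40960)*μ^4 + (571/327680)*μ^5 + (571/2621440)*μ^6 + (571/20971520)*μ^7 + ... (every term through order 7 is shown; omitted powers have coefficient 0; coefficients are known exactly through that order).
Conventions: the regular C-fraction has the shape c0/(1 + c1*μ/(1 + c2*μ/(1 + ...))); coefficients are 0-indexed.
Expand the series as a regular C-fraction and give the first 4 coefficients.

The regular C-fraction coefficients are [1/10, -211/8, 21975/844, -1713/618230].

Taylor coefficients (read off): a_0 = 1/10, a_1 = 211/80, a_2 = 571/640, a_3 = 571/5120.
c0 = a_0 = 1/10. Peel one level at a time: if S = 1 + c*μ/S' with S'(0) = 1, then c is the μ-coefficient of S and S' = c*μ/(S - 1).
S_1 = c0/f = 1 + (-211/8)*μ + (21975/32)*μ^2 + ...; c1 = -211/8.
S_2 = c1*μ/(S_1 - 1) = 1 + (21975/844)*μ + (25695/356168)*μ^2 + ...; c2 = 21975/844.
S_3 = c2*μ/(S_2 - 1) = 1 + (-1713/618230)*μ + ...; c3 = -1713/618230.


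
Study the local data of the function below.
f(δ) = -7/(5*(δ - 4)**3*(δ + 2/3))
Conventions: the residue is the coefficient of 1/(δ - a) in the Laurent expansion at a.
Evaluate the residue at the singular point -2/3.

At the order-1 pole -2/3 set g(δ) = (δ - (-2/3))*f(δ) = -7/(5*(δ - 4)**3).
Simple pole: residue = g(a) at a = -2/3, which is 27/1960.

The residue is 27/1960.


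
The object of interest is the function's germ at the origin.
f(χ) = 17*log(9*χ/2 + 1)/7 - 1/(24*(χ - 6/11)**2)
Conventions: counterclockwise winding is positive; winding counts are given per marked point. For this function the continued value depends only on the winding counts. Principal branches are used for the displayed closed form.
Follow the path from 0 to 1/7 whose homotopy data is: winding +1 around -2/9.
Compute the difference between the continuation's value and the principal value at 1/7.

Continued minus principal equals (34/7)*pi*i.

The rational part is single-valued and drops out of the difference; each branch term changes only by its own monodromy.
(17/7)*log(1 - χ/(-2/9)): each positive loop around -2/9 adds 2*pi*i to the log, so winding +1 contributes (17/7)*(1)*2*pi*i = (34/7)*pi*i.
Summing the contributions at χ = 1/7 gives (34/7)*pi*i.


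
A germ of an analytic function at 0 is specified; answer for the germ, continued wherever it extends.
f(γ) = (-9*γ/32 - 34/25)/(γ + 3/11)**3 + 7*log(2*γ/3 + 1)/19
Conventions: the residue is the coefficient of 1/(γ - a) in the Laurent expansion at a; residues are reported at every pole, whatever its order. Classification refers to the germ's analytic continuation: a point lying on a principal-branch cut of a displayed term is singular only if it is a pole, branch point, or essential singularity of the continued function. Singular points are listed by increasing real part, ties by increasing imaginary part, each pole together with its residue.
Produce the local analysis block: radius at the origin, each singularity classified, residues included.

Radius of convergence at 0: 3/11.
At -3/2: a logarithmic branch point.
At -3/11: a pole of order 3; residue 0.

Denominator factor (γ + 3/11)^3: pole of order 3 at -3/11, modulus 3/11.
Branch term (7/19)*log(1 - γ/(-3/2)): its argument vanishes at γ = -3/2, a logarithmic branch point, modulus 3/2.
The radius of convergence is the smallest modulus among the singular points: 3/11.
The branch term is analytic at -3/11 and contributes nothing to the residue; only the rational part matters.
At the order-3 pole -3/11 set g(γ) = (γ - (-3/11))^3*(rational part) = -9*γ/32 - 34/25.
Order-3 pole: residue = g''(a)/2; g''(-3/11) = 0, so the residue is 0.
List the singular points by increasing real part (a conjugate pair: the negative imaginary part first).


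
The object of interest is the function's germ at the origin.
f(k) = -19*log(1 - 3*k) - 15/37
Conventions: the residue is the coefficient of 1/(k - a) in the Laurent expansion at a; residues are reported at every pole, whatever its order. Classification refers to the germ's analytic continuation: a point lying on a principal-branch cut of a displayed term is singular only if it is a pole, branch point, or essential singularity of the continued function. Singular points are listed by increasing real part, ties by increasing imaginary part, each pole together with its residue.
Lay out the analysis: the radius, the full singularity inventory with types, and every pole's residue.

Radius of convergence at 0: 1/3.
At 1/3: a logarithmic branch point.

Branch term (-19)*log(1 - k/(1/3)): its argument vanishes at k = 1/3, a logarithmic branch point, modulus 1/3.
The radius of convergence is the smallest modulus among the singular points: 1/3.


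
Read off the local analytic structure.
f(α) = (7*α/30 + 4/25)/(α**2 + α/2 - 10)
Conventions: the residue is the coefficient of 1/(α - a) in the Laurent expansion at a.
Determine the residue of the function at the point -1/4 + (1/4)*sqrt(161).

The factor α**2 + α/2 - 10 splits as (α - a)(α - a') with a = -1/4 + (1/4)*sqrt(161), a' = -1/4 - (1/4)*sqrt(161). At the order-1 pole a set g(α) = (α - a)*f(α) = [7*α/30 + 4/25] / (α - a').
Simple pole: residue = g(a) at a = -1/4 + (1/4)*sqrt(161), which is 7/60 + (61/48300)*sqrt(161).

The residue is 7/60 + (61/48300)*sqrt(161).


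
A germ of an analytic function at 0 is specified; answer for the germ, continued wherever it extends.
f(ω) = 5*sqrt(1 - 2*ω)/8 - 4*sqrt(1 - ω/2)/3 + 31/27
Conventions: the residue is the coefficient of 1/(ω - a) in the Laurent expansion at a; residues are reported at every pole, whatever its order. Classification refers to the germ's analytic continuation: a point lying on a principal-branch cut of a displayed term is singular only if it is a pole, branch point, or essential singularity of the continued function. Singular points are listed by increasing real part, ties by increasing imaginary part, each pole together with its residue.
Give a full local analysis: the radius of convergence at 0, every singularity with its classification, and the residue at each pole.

Branch term (5/8)*sqrt(1 - ω/(1/2)): its argument vanishes at ω = 1/2, a square-root branch point, modulus 1/2.
Branch term (-4/3)*sqrt(1 - ω/(2)): its argument vanishes at ω = 2, a square-root branch point, modulus 2.
The radius of convergence is the smallest modulus among the singular points: 1/2.
List the singular points by increasing real part (a conjugate pair: the negative imaginary part first).

Radius of convergence at 0: 1/2.
At 1/2: an algebraic (square-root) branch point.
At 2: an algebraic (square-root) branch point.


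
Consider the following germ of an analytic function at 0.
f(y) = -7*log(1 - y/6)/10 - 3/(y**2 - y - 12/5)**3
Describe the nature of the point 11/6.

The point is a regular point.

Denominator factors: y**2 - y - 12/5 = -157/180 at y = 11/6 — none vanishes.
Branch term log(1 - y/(6)): argument at 11/6 is 25/36, nonzero, so 11/6 is not its branch point (a point on a principal cut is still regular for the continued germ).
So the germ continues analytically to 11/6.


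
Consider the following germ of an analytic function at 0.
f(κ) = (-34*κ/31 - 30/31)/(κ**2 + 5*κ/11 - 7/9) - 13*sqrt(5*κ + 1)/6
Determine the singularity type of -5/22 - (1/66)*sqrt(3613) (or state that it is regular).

The denominator factor κ**2 + 5*κ/11 - 7/9 vanishes at -5/22 - (1/66)*sqrt(3613) and appears to the power 1; the numerator there equals -245/341 + (17/1023)*sqrt(3613), nonzero, and no other factor vanishes.
The branch terms are analytic at this point.
Hence a pole whose order is the multiplicity, 1.

The point is a pole of order 1.


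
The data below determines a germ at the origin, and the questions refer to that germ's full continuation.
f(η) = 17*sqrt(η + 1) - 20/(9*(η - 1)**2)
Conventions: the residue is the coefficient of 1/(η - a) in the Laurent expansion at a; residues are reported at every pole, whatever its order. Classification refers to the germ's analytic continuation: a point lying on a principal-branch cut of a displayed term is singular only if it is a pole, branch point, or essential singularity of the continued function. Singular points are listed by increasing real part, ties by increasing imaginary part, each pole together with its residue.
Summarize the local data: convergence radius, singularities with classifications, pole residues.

Denominator factor (η - 1)^2: pole of order 2 at 1, modulus 1.
Branch term (17)*sqrt(1 - η/(-1)): its argument vanishes at η = -1, a square-root branch point, modulus 1.
The radius of convergence is the smallest modulus among the singular points: 1.
The branch term is analytic at 1 and contributes nothing to the residue; only the rational part matters.
At the order-2 pole 1 set g(η) = (η - (1))^2*(rational part) = -20/9.
Order-2 pole: residue = g'(a); g'(1) = 0, so the residue is 0.
List the singular points by increasing real part (a conjugate pair: the negative imaginary part first).

Radius of convergence at 0: 1.
At -1: an algebraic (square-root) branch point.
At 1: a pole of order 2; residue 0.


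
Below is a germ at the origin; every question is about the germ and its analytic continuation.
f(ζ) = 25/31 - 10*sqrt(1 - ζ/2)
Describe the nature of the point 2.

The point is an algebraic (square-root) branch point.

The term (-10)*sqrt(1 - ζ/(2)) has argument 1 - 2/(2) = 0 at 2: a square-root (algebraic, two-sheeted) branch point; the remaining terms are analytic or single-valued there.


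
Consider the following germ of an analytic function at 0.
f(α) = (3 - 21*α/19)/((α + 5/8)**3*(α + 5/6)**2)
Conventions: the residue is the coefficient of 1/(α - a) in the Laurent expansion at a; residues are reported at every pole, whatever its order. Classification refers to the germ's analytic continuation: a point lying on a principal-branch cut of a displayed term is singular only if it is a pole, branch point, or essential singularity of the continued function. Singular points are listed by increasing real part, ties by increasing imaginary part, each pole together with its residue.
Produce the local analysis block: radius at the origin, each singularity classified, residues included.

Radius of convergence at 0: 5/8.
At -5/6: a pole of order 2; residue -72700416/11875.
At -5/8: a pole of order 3; residue 72700416/11875.

Denominator factor (α + 5/6)^2: pole of order 2 at -5/6, modulus 5/6.
Denominator factor (α + 5/8)^3: pole of order 3 at -5/8, modulus 5/8.
The radius of convergence is the smallest modulus among the singular points: 5/8.
At the order-2 pole -5/6 set g(α) = (α - (-5/6))^2*f(α) = (3 - 21*α/19)/(α + 5/8)**3.
Order-2 pole: residue = g'(a); g'(-5/6) = -72700416/11875, so the residue is -72700416/11875.
At the order-3 pole -5/8 set g(α) = (α - (-5/8))^3*f(α) = (3 - 21*α/19)/(α + 5/6)**2.
Order-3 pole: residue = g''(a)/2; g''(-5/8) = 145400832/11875, so the residue is 72700416/11875.
List the singular points by increasing real part (a conjugate pair: the negative imaginary part first).


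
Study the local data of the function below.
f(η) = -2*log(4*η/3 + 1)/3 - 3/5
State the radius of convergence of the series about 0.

Branch term (-2/3)*log(1 - η/(-3/4)): its argument vanishes at η = -3/4, a logarithmic branch point, modulus 3/4.
The radius of convergence is the smallest modulus among the singular points: 3/4.

The radius of convergence is 3/4.


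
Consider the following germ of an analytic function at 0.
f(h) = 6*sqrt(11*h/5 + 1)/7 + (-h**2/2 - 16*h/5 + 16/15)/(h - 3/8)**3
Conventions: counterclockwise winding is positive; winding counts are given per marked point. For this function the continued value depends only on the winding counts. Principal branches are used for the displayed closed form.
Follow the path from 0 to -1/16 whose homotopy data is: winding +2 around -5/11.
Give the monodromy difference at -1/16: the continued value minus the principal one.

The rational part is single-valued and drops out of the difference; each branch term changes only by its own monodromy.
(6/7)*sqrt(1 - h/(-5/11)): winding +2 is even, the square root returns to the same sheet, contribution 0.
Summing the contributions at h = -1/16 gives 0.

Continued minus principal equals 0.


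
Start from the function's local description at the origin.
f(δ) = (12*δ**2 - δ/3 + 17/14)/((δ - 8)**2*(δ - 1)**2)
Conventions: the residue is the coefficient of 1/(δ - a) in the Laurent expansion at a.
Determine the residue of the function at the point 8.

At the order-2 pole 8 set g(δ) = (δ - (8))^2*f(δ) = (12*δ**2 - δ/3 + 17/14)/(δ - 1)**2.
Order-2 pole: residue = g'(a); g'(8) = -1340/2401, so the residue is -1340/2401.

The residue is -1340/2401.


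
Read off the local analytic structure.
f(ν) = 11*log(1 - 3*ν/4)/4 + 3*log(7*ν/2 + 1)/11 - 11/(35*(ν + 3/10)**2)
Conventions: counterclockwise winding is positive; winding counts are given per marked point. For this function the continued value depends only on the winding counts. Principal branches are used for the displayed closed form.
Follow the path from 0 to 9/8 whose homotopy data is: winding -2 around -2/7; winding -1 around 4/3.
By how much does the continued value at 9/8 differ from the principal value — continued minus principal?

Continued minus principal equals -(145/22)*pi*i.

The rational part is single-valued and drops out of the difference; each branch term changes only by its own monodromy.
(3/11)*log(1 - ν/(-2/7)): each positive loop around -2/7 adds 2*pi*i to the log, so winding -2 contributes (3/11)*(-2)*2*pi*i = -(12/11)*pi*i.
(11/4)*log(1 - ν/(4/3)): each positive loop around 4/3 adds 2*pi*i to the log, so winding -1 contributes (11/4)*(-1)*2*pi*i = -(11/2)*pi*i.
Summing the contributions at ν = 9/8 gives -(145/22)*pi*i.


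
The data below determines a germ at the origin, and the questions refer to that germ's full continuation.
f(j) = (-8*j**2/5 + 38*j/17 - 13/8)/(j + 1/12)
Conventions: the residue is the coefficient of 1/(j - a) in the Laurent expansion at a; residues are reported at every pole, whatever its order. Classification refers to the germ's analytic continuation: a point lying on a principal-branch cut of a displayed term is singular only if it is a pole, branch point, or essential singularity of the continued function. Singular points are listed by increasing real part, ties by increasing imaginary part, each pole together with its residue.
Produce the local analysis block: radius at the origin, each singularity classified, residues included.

Radius of convergence at 0: 1/12.
At -1/12: a pole of order 1; residue -11153/6120.

Denominator factor (j + 1/12): pole of order 1 at -1/12, modulus 1/12.
The radius of convergence is the smallest modulus among the singular points: 1/12.
At the order-1 pole -1/12 set g(j) = (j - (-1/12))*f(j) = -8*j**2/5 + 38*j/17 - 13/8.
Simple pole: residue = g(a) at a = -1/12, which is -11153/6120.


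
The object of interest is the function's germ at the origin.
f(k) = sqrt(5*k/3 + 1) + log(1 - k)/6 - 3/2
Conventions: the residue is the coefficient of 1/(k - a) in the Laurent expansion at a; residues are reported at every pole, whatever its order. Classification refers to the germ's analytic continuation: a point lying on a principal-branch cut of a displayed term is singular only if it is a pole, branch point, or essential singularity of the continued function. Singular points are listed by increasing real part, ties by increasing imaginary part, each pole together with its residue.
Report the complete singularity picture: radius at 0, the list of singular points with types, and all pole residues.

Branch term (1)*sqrt(1 - k/(-3/5)): its argument vanishes at k = -3/5, a square-root branch point, modulus 3/5.
Branch term (1/6)*log(1 - k/(1)): its argument vanishes at k = 1, a logarithmic branch point, modulus 1.
The radius of convergence is the smallest modulus among the singular points: 3/5.
List the singular points by increasing real part (a conjugate pair: the negative imaginary part first).

Radius of convergence at 0: 3/5.
At -3/5: an algebraic (square-root) branch point.
At 1: a logarithmic branch point.


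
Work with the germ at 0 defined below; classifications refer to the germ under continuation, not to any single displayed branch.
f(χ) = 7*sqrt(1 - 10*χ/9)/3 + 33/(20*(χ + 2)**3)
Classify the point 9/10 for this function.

The term (7/3)*sqrt(1 - χ/(9/10)) has argument 1 - 9/10/(9/10) = 0 at 9/10: a square-root (algebraic, two-sheeted) branch point; the remaining terms are analytic or single-valued there.

The point is an algebraic (square-root) branch point.


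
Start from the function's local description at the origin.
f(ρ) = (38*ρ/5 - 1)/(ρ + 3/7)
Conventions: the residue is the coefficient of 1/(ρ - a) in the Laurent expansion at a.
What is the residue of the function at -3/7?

The residue is -149/35.

At the order-1 pole -3/7 set g(ρ) = (ρ - (-3/7))*f(ρ) = 38*ρ/5 - 1.
Simple pole: residue = g(a) at a = -3/7, which is -149/35.


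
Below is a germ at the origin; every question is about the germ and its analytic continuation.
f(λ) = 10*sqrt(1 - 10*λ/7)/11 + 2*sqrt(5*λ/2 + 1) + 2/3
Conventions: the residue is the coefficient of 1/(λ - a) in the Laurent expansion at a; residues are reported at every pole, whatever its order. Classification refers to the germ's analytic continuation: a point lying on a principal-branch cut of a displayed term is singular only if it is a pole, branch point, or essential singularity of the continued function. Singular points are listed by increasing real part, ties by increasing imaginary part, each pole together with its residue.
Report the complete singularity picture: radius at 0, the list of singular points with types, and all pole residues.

Branch term (2)*sqrt(1 - λ/(-2/5)): its argument vanishes at λ = -2/5, a square-root branch point, modulus 2/5.
Branch term (10/11)*sqrt(1 - λ/(7/10)): its argument vanishes at λ = 7/10, a square-root branch point, modulus 7/10.
The radius of convergence is the smallest modulus among the singular points: 2/5.
List the singular points by increasing real part (a conjugate pair: the negative imaginary part first).

Radius of convergence at 0: 2/5.
At -2/5: an algebraic (square-root) branch point.
At 7/10: an algebraic (square-root) branch point.


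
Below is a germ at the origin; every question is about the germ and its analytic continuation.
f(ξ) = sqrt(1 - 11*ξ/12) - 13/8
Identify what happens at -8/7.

The point is a regular point.

There is no denominator, hence no pole anywhere.
Branch term sqrt(1 - ξ/(12/11)): argument at -8/7 is 43/21, nonzero, so -8/7 is not its branch point (a point on a principal cut is still regular for the continued germ).
So the germ continues analytically to -8/7.


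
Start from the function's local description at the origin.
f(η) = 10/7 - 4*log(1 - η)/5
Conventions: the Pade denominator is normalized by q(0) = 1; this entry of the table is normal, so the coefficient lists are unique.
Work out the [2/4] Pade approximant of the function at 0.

Taylor coefficients needed (expand at 0): a_0 = 10/7, a_1 = 4/5, a_2 = 2/5, a_3 = 4/15, a_4 = 1/5, a_5 = 4/25, a_6 = 2/15.
Write the denominator as Q(η) = 1 + q1*η + q2*η^2 + q3*η^3 + q4*η^4. Requiring Q*f - P = O(η^7) with deg P <= 2 kills the coefficients of η^3..η^6 in Q*f:
  η^3: a_3 + q1*a_2 + q2*a_1 + q3*a_0 = 0, i.e. 4/15 + (2/5)*q1 + (4/5)*q2 + (10/7)*q3 = 0.
  η^4: a_4 + q1*a_3 + q2*a_2 + q3*a_1 + q4*a_0 = 0, i.e. 1/5 + (4/15)*q1 + (2/5)*q2 + (4/5)*q3 + (10/7)*q4 = 0.
  η^5: a_5 + q1*a_4 + q2*a_3 + q3*a_2 + q4*a_1 = 0, i.e. 4/25 + (1/5)*q1 + (4/15)*q2 + (2/5)*q3 + (4/5)*q4 = 0.
  η^6: a_6 + q1*a_5 + q2*a_4 + q3*a_3 + q4*a_2 = 0, i.e. 2/15 + (4/25)*q1 + (1/5)*q2 + (4/15)*q3 + (2/5)*q4 = 0.
Solving this linear system: q1 = -2474/2097, q2 = 563/2097, q3 = -14/2097, q4 = 553/62910.
The numerator is Q*f truncated at degree 2: P0 = a_0 = 10/7; P1 = a_1 + q1*a_0 = -64984/73395; P2 = a_2 + q1*a_1 + q2*a_0 = -11764/73395.

The Pade approximant has numerator coefficients [10/7, -64984/73395, -11764/73395]; denominator coefficients [1, -2474/2097, 563/2097, -14/2097, 553/62910].


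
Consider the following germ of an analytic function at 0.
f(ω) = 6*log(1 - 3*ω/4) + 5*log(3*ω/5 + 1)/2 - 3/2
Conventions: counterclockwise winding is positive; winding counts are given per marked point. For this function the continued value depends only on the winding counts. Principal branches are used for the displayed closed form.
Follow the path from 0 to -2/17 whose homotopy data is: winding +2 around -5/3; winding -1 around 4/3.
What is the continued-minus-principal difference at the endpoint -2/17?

The rational part is single-valued and drops out of the difference; each branch term changes only by its own monodromy.
(5/2)*log(1 - ω/(-5/3)): each positive loop around -5/3 adds 2*pi*i to the log, so winding +2 contributes (5/2)*(2)*2*pi*i = (10)*pi*i.
(6)*log(1 - ω/(4/3)): each positive loop around 4/3 adds 2*pi*i to the log, so winding -1 contributes (6)*(-1)*2*pi*i = -(12)*pi*i.
Summing the contributions at ω = -2/17 gives -(2)*pi*i.

Continued minus principal equals -(2)*pi*i.


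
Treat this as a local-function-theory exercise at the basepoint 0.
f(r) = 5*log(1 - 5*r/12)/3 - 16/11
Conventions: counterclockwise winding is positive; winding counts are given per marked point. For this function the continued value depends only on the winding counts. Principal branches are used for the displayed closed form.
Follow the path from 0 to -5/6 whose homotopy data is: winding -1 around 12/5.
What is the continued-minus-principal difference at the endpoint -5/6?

The rational part is single-valued and drops out of the difference; each branch term changes only by its own monodromy.
(5/3)*log(1 - r/(12/5)): each positive loop around 12/5 adds 2*pi*i to the log, so winding -1 contributes (5/3)*(-1)*2*pi*i = -(10/3)*pi*i.
Summing the contributions at r = -5/6 gives -(10/3)*pi*i.

Continued minus principal equals -(10/3)*pi*i.


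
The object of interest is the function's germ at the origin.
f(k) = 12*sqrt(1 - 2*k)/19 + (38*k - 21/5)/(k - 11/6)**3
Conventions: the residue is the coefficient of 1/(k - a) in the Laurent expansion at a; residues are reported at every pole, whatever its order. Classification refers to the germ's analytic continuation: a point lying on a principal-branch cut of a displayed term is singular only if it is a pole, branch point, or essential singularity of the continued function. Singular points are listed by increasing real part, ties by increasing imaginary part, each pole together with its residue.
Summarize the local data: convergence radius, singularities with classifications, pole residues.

Radius of convergence at 0: 1/2.
At 1/2: an algebraic (square-root) branch point.
At 11/6: a pole of order 3; residue 0.

Denominator factor (k - 11/6)^3: pole of order 3 at 11/6, modulus 11/6.
Branch term (12/19)*sqrt(1 - k/(1/2)): its argument vanishes at k = 1/2, a square-root branch point, modulus 1/2.
The radius of convergence is the smallest modulus among the singular points: 1/2.
The branch term is analytic at 11/6 and contributes nothing to the residue; only the rational part matters.
At the order-3 pole 11/6 set g(k) = (k - (11/6))^3*(rational part) = 38*k - 21/5.
Order-3 pole: residue = g''(a)/2; g''(11/6) = 0, so the residue is 0.
List the singular points by increasing real part (a conjugate pair: the negative imaginary part first).


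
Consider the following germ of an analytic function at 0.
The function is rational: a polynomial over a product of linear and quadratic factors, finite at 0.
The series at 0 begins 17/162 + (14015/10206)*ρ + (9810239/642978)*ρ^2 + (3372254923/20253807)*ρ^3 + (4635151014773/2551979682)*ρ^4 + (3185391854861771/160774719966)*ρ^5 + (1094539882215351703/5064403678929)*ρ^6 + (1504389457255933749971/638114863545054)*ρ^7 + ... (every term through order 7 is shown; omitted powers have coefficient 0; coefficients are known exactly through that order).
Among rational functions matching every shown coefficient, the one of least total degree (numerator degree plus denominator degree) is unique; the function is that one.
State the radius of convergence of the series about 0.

No rational of total degree below 6 reproduces all 8 coefficients; solving the [2/4] Pade equations on them gives f(ρ) = (-13*ρ**2/12 - ρ - 17/36)/((ρ**2 - 11*ρ + 1)*(ρ**2 - ρ/7 - 9/2)), whose expansion matches every shown term.
Denominator factor (ρ**2 - ρ/7 - 9/2): discriminant 883/49, real irrational roots 1/14 + (1/14)*sqrt(883) and 1/14 - (1/14)*sqrt(883); poles of order 1, moduli 1/14 + (1/14)*sqrt(883) and -1/14 + (1/14)*sqrt(883).
Denominator factor (ρ**2 - 11*ρ + 1): discriminant 117, real irrational roots 11/2 + (3/2)*sqrt(13) and 11/2 - (3/2)*sqrt(13); poles of order 1, moduli 11/2 + (3/2)*sqrt(13) and 11/2 - (3/2)*sqrt(13).
The radius of convergence is the smallest modulus among the singular points: 11/2 - (3/2)*sqrt(13).

The radius of convergence is 11/2 - (3/2)*sqrt(13).


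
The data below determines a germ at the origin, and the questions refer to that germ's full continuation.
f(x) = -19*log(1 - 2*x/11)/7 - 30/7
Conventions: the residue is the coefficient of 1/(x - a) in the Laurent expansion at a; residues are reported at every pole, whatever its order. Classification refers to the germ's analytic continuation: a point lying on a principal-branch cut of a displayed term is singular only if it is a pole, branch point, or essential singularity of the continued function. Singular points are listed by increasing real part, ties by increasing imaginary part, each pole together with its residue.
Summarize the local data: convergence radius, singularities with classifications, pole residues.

Branch term (-19/7)*log(1 - x/(11/2)): its argument vanishes at x = 11/2, a logarithmic branch point, modulus 11/2.
The radius of convergence is the smallest modulus among the singular points: 11/2.

Radius of convergence at 0: 11/2.
At 11/2: a logarithmic branch point.


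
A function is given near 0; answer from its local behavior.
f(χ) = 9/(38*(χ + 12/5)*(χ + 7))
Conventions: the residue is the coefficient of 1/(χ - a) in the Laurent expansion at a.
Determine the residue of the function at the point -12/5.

At the order-1 pole -12/5 set g(χ) = (χ - (-12/5))*f(χ) = 9/(38*(χ + 7)).
Simple pole: residue = g(a) at a = -12/5, which is 45/874.

The residue is 45/874.


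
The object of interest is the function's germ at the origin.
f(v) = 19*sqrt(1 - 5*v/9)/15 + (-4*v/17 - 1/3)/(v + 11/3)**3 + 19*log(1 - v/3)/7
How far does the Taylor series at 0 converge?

The radius of convergence is 9/5.

Denominator factor (v + 11/3)^3: pole of order 3 at -11/3, modulus 11/3.
Branch term (19/7)*log(1 - v/(3)): its argument vanishes at v = 3, a logarithmic branch point, modulus 3.
Branch term (19/15)*sqrt(1 - v/(9/5)): its argument vanishes at v = 9/5, a square-root branch point, modulus 9/5.
The radius of convergence is the smallest modulus among the singular points: 9/5.


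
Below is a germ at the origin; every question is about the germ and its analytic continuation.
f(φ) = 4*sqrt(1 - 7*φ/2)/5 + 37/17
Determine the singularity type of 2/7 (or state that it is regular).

The point is an algebraic (square-root) branch point.

The term (4/5)*sqrt(1 - φ/(2/7)) has argument 1 - 2/7/(2/7) = 0 at 2/7: a square-root (algebraic, two-sheeted) branch point; the remaining terms are analytic or single-valued there.
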